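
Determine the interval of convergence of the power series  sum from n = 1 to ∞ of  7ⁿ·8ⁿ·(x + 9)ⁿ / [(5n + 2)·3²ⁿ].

The ratio of consecutive coefficients is [(5n + 2)/(5(n+1) + 2)] · 7·8/9 → 56/9.
The series converges when 56/9 · |x + 9| < 1, giving R = 9/56.
At x = -495/56: comparison with the harmonic series Σ 1/n shows the series diverges.
At x = -513/56: an alternating series whose terms decrease to 0 in absolute value, so it converges by the Leibniz criterion.

[-513/56, -495/56)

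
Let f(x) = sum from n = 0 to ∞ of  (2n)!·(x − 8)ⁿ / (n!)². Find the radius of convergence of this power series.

R = 1/4

Apply the ratio test: |a_{n+1}| / |a_n| = (2n+1)·(2n+2)/(n+1)², which tends to 4 as n → ∞.
The series converges when 4 · |x − 8| < 1, giving R = 1/4.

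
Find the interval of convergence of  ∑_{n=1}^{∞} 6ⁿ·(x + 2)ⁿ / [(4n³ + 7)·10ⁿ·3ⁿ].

Apply the ratio test: |a_{n+1}| / |a_n| = [(4n³ + 7)/(4(n+1)³ + 7)] · 6/(10·3), which tends to 1/5 as n → ∞.
Thus R = 1/(1/5) = 5.
Endpoint x = 3: the series is dominated by a constant times Σ 1/n³, which converges (p = 3 > 1).
At x = -7: absolute convergence follows by limit comparison with Σ 1/n³.

[-7, 3]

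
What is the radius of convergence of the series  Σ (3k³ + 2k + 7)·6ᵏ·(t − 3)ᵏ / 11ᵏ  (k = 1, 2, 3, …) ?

By the ratio test, |a_{k+1}/a_k| = [(3(k+1)³ + 2(k+1) + 7)/(3k³ + 2k + 7)] · 6/11 → 6/11.
The series converges when 6/11 · |t − 3| < 1, giving R = 11/6.

R = 11/6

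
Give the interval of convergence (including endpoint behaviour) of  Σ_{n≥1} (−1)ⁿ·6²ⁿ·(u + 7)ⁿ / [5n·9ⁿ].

Apply the ratio test: |a_{n+1}| / |a_n| = [5n/5(n+1)] · 36/9, which tends to 4 as n → ∞.
Convergence for |u + 7| · 4 < 1, i.e. |u + 7| < 1/4. So R = 1/4.
Check u = -27/4: convergence follows from the alternating series test (terms decrease monotonically to 0).
Check u = -29/4: comparison with the harmonic series Σ 1/n shows the series diverges.

(-29/4, -27/4]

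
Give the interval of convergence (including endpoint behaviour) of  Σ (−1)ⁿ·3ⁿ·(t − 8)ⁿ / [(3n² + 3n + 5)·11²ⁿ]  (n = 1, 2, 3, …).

The ratio of consecutive coefficients is [(3n² + 3n + 5)/(3(n+1)² + 3(n+1) + 5)] · 3/121 → 3/121.
Thus R = 1/(3/121) = 121/3.
At t = 145/3: the terms are on the order of 1/n², so the series converges absolutely by comparison with the p-series (p = 2 > 1).
At t = -97/3: the series is dominated by a constant times Σ 1/n², which converges (p = 2 > 1).

[-97/3, 145/3]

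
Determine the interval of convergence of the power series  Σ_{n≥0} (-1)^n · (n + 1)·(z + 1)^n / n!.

Ratio test: |a_{n+1}/a_n| = ((n+1) + 1)/(n + 1) · 1/(n+1) → 0 as n → ∞.
Since the limit is 0 < 1 for every z, the series converges on all of ℝ and R = ∞.

(−∞, ∞)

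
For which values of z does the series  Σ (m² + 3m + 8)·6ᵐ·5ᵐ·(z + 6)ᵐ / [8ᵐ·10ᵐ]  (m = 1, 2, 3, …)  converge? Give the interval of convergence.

The ratio of consecutive coefficients is [((m+1)² + 3(m+1) + 8)/(m² + 3m + 8)] · 6·5/(8·10) → 3/8.
Thus R = 1/(3/8) = 8/3.
When z = -10/3, the terms have absolute value of order m², which does not tend to 0, so the series diverges by the divergence test.
Endpoint z = -26/3: the m-th term does not approach 0; divergence by the term test.

(-26/3, -10/3)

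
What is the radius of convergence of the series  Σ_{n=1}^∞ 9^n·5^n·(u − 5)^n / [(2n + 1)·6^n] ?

R = 2/15

Ratio test: |a_{n+1}/a_n| = [(2n + 1)/(2(n+1) + 1)] · 9·5/6 → 15/2 as n → ∞.
Convergence for |u − 5| · 15/2 < 1, i.e. |u − 5| < 2/15. So R = 2/15.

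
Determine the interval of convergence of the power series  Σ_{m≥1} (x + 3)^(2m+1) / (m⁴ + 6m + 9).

Apply the ratio test: |a_{m+1}| / |a_m| = (m⁴ + 6m + 9)/((m+1)⁴ + 6(m+1) + 9), which tends to 1 as m → ∞.
Writing y = (x + 3)², the series in y has radius 1, so |x + 3| < √(1) = 1 and R = 1.
Check x = -2: the terms are on the order of 1/m⁴, so the series converges absolutely by comparison with the p-series (p = 4 > 1).
Check x = -4: the series is dominated by a constant times Σ 1/m⁴, which converges (p = 4 > 1).

[-4, -2]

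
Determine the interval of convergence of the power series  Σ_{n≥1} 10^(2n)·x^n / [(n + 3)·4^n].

[-1/25, 1/25)

The ratio of consecutive coefficients is [(n + 3)/((n+1) + 3)] · 100/4 → 25.
Convergence for |x| · 25 < 1, i.e. |x| < 1/25. So R = 1/25.
Check x = 1/25: the terms behave like c/n; limit comparison with the harmonic series gives divergence.
Endpoint x = -1/25: convergence follows from the alternating series test (terms decrease monotonically to 0).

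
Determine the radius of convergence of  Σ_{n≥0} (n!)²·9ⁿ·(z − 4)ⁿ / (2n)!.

Ratio test: |a_{n+1}/a_n| = (n+1)²/[(2n+1)·(2n+2)] · 9 → 9/4 as n → ∞.
The series converges when 9/4 · |z − 4| < 1, giving R = 4/9.

R = 4/9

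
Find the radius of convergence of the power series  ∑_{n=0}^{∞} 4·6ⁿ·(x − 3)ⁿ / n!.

The ratio of consecutive coefficients is 4/4 · 6 · 1/(n+1) → 0.
The ratio tends to 0 regardless of x, hence R = ∞.

R = ∞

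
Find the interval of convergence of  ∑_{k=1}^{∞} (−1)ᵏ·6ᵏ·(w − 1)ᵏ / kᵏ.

(−∞, ∞)

By the Cauchy root test, |a_k|^(1/k) = 6/k → 0.
The limit is 0 for every w, so R = ∞.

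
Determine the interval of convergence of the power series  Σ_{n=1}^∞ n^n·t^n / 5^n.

By the Cauchy root test, |a_n|^(1/n) = n/5 → ∞.
Since the n-th root of |a_n| is unbounded, the series converges only at t = 0; R = 0.

{0}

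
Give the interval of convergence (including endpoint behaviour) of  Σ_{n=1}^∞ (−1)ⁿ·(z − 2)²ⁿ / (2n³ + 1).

[1, 3]

By the ratio test, |a_{n+1}/a_n| = (2n³ + 1)/(2(n+1)³ + 1) → 1.
Writing y = (z − 2)², the series in y has radius 1, so |z − 2| < √(1) = 1 and R = 1.
At z = 3: the series is dominated by a constant times Σ 1/n³, which converges (p = 3 > 1).
Check z = 1: the terms are on the order of 1/n³, so the series converges absolutely by comparison with the p-series (p = 3 > 1).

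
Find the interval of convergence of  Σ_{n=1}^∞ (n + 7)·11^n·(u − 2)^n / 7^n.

(15/11, 29/11)

Apply the ratio test: |a_{n+1}| / |a_n| = [((n+1) + 7)/(n + 7)] · 11/7, which tends to 11/7 as n → ∞.
Convergence for |u − 2| · 11/7 < 1, i.e. |u − 2| < 7/11. So R = 7/11.
Check u = 29/11: the n-th term does not approach 0; divergence by the term test.
Endpoint u = 15/11: the terms do not tend to 0, so the series diverges.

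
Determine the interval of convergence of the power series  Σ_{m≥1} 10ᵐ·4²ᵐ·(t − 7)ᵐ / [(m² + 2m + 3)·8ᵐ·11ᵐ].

The ratio of consecutive coefficients is [(m² + 2m + 3)/((m+1)² + 2(m+1) + 3)] · 10·16/(8·11) → 20/11.
Hence the series converges for |t − 7| < 1/(20/11) = 11/20, so the radius of convergence is 11/20.
When t = 151/20, absolute convergence follows by limit comparison with Σ 1/m².
At t = 129/20: the series is dominated by a constant times Σ 1/m², which converges (p = 2 > 1).

[129/20, 151/20]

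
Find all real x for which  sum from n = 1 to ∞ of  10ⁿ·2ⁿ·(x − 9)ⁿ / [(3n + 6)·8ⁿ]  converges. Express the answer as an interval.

By the ratio test, |a_{n+1}/a_n| = [(3n + 6)/(3(n+1) + 6)] · 10·2/8 → 5/2.
Convergence for |x − 9| · 5/2 < 1, i.e. |x − 9| < 2/5. So R = 2/5.
Endpoint x = 47/5: the terms behave like c/n; limit comparison with the harmonic series gives divergence.
Check x = 43/5: the terms alternate in sign and decrease monotonically to 0 in absolute value (size ~ c/n), so the alternating series test gives convergence.

[43/5, 47/5)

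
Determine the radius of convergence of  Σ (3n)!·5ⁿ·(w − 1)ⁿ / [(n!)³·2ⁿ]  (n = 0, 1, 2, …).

R = 2/135

Apply the ratio test: |a_{n+1}| / |a_n| = (3n+1)·(3n+2)·(3n+3)/(n+1)³ · 5/2, which tends to 135/2 as n → ∞.
Thus R = 1/(135/2) = 2/135.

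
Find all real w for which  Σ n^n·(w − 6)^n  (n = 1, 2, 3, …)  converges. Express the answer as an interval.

By the Cauchy root test, |a_n|^(1/n) = n → ∞.
The root grows without bound, so R = 0 (convergence only at w = 6).

{6}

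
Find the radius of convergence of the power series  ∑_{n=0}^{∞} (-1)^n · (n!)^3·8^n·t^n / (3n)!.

R = 27/8

By the ratio test, |a_{n+1}/a_n| = (n+1)³/[(3n+1)·(3n+2)·(3n+3)] · 8 → 8/27.
Convergence for |t| · 8/27 < 1, i.e. |t| < 27/8. So R = 27/8.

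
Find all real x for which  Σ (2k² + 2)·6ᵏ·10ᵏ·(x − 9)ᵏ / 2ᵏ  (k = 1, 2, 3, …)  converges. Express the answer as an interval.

(269/30, 271/30)

Apply the ratio test: |a_{k+1}| / |a_k| = [(2(k+1)² + 2)/(2k² + 2)] · 6·10/2, which tends to 30 as k → ∞.
Convergence for |x − 9| · 30 < 1, i.e. |x − 9| < 1/30. So R = 1/30.
When x = 271/30, the terms do not tend to 0, so the series diverges.
At x = 269/30: the k-th term does not approach 0; divergence by the term test.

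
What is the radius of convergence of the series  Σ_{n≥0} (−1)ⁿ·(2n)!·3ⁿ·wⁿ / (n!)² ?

Ratio test: |a_{n+1}/a_n| = (2n+1)·(2n+2)/(n+1)² · 3 → 12 as n → ∞.
Thus R = 1/(12) = 1/12.

R = 1/12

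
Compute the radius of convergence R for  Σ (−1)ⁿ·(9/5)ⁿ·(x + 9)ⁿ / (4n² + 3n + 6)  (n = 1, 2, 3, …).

Apply the ratio test: |a_{n+1}| / |a_n| = [(4n² + 3n + 6)/(4(n+1)² + 3(n+1) + 6)] · 9/5, which tends to 9/5 as n → ∞.
The series converges when 9/5 · |x + 9| < 1, giving R = 5/9.

R = 5/9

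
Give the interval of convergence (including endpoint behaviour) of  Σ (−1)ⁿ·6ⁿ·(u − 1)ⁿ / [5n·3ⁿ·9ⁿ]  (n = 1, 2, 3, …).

(-7/2, 11/2]

By the ratio test, |a_{n+1}/a_n| = [5n/5(n+1)] · 6/(3·9) → 2/9.
Thus R = 1/(2/9) = 9/2.
When u = 11/2, convergence follows from the alternating series test (terms decrease monotonically to 0).
At u = -7/2: comparison with the harmonic series Σ 1/n shows the series diverges.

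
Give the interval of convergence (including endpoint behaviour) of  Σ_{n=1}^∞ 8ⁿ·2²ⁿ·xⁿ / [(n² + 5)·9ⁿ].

[-9/32, 9/32]

By the ratio test, |a_{n+1}/a_n| = [(n² + 5)/((n+1)² + 5)] · 8·4/9 → 32/9.
Hence the series converges for |x| < 1/(32/9) = 9/32, so the radius of convergence is 9/32.
When x = 9/32, the terms are on the order of 1/n², so the series converges absolutely by comparison with the p-series (p = 2 > 1).
Check x = -9/32: absolute convergence follows by limit comparison with Σ 1/n².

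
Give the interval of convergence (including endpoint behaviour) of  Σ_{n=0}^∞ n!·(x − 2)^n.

The ratio of consecutive coefficients is (n+1) → ∞.
The terms grow without bound for any (x − 2) ≠ 0, so R = 0 (convergence only at x = 2).

{2}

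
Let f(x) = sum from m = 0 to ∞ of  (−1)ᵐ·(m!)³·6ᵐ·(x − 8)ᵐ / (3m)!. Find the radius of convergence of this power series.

By the ratio test, |a_{m+1}/a_m| = (m+1)³/[(3m+1)·(3m+2)·(3m+3)] · 6 → 2/9.
Hence the series converges for |x − 8| < 1/(2/9) = 9/2, so the radius of convergence is 9/2.

R = 9/2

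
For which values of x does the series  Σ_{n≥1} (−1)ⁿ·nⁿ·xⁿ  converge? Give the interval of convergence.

{0}

Applying the root test, |a_n|^(1/n) = n → ∞.
The root grows without bound, so R = 0 (convergence only at x = 0).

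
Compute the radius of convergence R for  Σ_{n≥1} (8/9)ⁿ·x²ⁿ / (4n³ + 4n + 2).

Ratio test: |a_{n+1}/a_n| = [(4n³ + 4n + 2)/(4(n+1)³ + 4(n+1) + 2)] · 8/9 → 8/9 as n → ∞.
Writing y = x², the series in y has radius 9/8, so |x| < √(9/8) and R = 3√2/4.

R = 3√2/4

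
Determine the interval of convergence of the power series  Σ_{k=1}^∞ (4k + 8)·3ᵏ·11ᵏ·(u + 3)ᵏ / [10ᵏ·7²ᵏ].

(-589/33, 391/33)

Apply the ratio test: |a_{k+1}| / |a_k| = [(4(k+1) + 8)/(4k + 8)] · 3·11/(10·49), which tends to 33/490 as k → ∞.
The series converges when 33/490 · |u + 3| < 1, giving R = 490/33.
Endpoint u = 391/33: the k-th term does not approach 0; divergence by the term test.
Check u = -589/33: the terms do not tend to 0, so the series diverges.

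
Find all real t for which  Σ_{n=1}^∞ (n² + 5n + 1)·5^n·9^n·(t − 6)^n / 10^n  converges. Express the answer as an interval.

Ratio test: |a_{n+1}/a_n| = [((n+1)² + 5(n+1) + 1)/(n² + 5n + 1)] · 5·9/10 → 9/2 as n → ∞.
Convergence for |t − 6| · 9/2 < 1, i.e. |t − 6| < 2/9. So R = 2/9.
Check t = 56/9: the terms do not tend to 0, so the series diverges.
At t = 52/9: the terms do not tend to 0, so the series diverges.

(52/9, 56/9)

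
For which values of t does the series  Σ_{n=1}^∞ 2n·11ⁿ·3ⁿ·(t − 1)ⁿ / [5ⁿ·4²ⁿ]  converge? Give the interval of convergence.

Ratio test: |a_{n+1}/a_n| = [2(n+1)/2n] · 11·3/(5·16) → 33/80 as n → ∞.
Convergence for |t − 1| · 33/80 < 1, i.e. |t − 1| < 80/33. So R = 80/33.
Endpoint t = 113/33: the n-th term does not approach 0; divergence by the term test.
At t = -47/33: the n-th term does not approach 0; divergence by the term test.

(-47/33, 113/33)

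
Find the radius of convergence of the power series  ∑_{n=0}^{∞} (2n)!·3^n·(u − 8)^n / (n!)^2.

Apply the ratio test: |a_{n+1}| / |a_n| = (2n+1)·(2n+2)/(n+1)² · 3, which tends to 12 as n → ∞.
Convergence for |u − 8| · 12 < 1, i.e. |u − 8| < 1/12. So R = 1/12.

R = 1/12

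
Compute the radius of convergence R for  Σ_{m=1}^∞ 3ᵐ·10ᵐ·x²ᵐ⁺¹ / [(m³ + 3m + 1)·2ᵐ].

By the ratio test, |a_{m+1}/a_m| = [(m³ + 3m + 1)/((m+1)³ + 3(m+1) + 1)] · 3·10/2 → 15.
Since the exponent of x increases by 2 each term, convergence requires |x|² < 1/15, hence R = √15/15.

R = √15/15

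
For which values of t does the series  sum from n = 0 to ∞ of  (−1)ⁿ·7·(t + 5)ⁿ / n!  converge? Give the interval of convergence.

Apply the ratio test: |a_{n+1}| / |a_n| = 7/7 · 1/(n+1), which tends to 0 as n → ∞.
Since the limit is 0 < 1 for every t, the series converges on all of ℝ and R = ∞.

(−∞, ∞)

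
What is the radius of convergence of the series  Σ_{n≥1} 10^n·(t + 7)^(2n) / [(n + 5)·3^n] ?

Apply the ratio test: |a_{n+1}| / |a_n| = [(n + 5)/((n+1) + 5)] · 10/3, which tends to 10/3 as n → ∞.
Successive powers of (t + 7) differ by 2, so the series converges when |t + 7|² · 10/3 < 1, i.e. |t + 7| < √(3/10). So R = √30/10.

R = √30/10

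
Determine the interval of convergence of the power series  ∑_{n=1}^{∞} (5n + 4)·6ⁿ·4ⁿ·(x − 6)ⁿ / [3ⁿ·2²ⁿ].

(11/2, 13/2)

The ratio of consecutive coefficients is [(5(n+1) + 4)/(5n + 4)] · 6·4/(3·4) → 2.
Convergence for |x − 6| · 2 < 1, i.e. |x − 6| < 1/2. So R = 1/2.
Endpoint x = 13/2: the terms have absolute value of order n, which does not tend to 0, so the series diverges by the divergence test.
When x = 11/2, the terms have absolute value of order n, which does not tend to 0, so the series diverges by the divergence test.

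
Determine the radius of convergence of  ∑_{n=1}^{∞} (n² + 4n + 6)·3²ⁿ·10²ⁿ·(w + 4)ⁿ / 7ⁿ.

Apply the ratio test: |a_{n+1}| / |a_n| = [((n+1)² + 4(n+1) + 6)/(n² + 4n + 6)] · 9·100/7, which tends to 900/7 as n → ∞.
Thus R = 1/(900/7) = 7/900.

R = 7/900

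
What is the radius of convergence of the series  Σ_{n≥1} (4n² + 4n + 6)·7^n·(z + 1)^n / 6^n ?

R = 6/7

Apply the ratio test: |a_{n+1}| / |a_n| = [(4(n+1)² + 4(n+1) + 6)/(4n² + 4n + 6)] · 7/6, which tends to 7/6 as n → ∞.
The series converges when 7/6 · |z + 1| < 1, giving R = 6/7.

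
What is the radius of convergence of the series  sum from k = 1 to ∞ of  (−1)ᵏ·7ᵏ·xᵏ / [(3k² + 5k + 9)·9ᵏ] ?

By the ratio test, |a_{k+1}/a_k| = [(3k² + 5k + 9)/(3(k+1)² + 5(k+1) + 9)] · 7/9 → 7/9.
Hence the series converges for |x| < 1/(7/9) = 9/7, so the radius of convergence is 9/7.

R = 9/7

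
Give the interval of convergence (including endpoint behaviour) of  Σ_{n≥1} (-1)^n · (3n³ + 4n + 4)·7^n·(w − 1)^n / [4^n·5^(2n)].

(-93/7, 107/7)

Ratio test: |a_{n+1}/a_n| = [(3(n+1)³ + 4(n+1) + 4)/(3n³ + 4n + 4)] · 7/(4·25) → 7/100 as n → ∞.
The series converges when 7/100 · |w − 1| < 1, giving R = 100/7.
Endpoint w = 107/7: the n-th term does not approach 0; divergence by the term test.
Endpoint w = -93/7: the terms do not tend to 0, so the series diverges.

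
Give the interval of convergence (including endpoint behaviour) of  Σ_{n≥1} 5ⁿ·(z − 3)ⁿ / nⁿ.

(−∞, ∞)

Applying the root test, |a_n|^(1/n) = 5/n → 0.
The limit is 0 for every z, so R = ∞.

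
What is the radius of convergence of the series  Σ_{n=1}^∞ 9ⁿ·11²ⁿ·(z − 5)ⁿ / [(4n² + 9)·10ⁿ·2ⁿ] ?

R = 20/1089

Ratio test: |a_{n+1}/a_n| = [(4n² + 9)/(4(n+1)² + 9)] · 9·121/(10·2) → 1089/20 as n → ∞.
The series converges when 1089/20 · |z − 5| < 1, giving R = 20/1089.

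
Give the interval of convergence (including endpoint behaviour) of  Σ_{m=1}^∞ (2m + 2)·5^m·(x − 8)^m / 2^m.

By the ratio test, |a_{m+1}/a_m| = [(2(m+1) + 2)/(2m + 2)] · 5/2 → 5/2.
Hence the series converges for |x − 8| < 1/(5/2) = 2/5, so the radius of convergence is 2/5.
At x = 42/5: the m-th term does not approach 0; divergence by the term test.
Check x = 38/5: the terms have absolute value of order m, which does not tend to 0, so the series diverges by the divergence test.

(38/5, 42/5)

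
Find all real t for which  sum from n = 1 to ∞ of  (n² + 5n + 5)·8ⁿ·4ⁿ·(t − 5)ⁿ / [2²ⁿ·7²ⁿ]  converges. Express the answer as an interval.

(-9/8, 89/8)

Ratio test: |a_{n+1}/a_n| = [((n+1)² + 5(n+1) + 5)/(n² + 5n + 5)] · 8·4/(4·49) → 8/49 as n → ∞.
Convergence for |t − 5| · 8/49 < 1, i.e. |t − 5| < 49/8. So R = 49/8.
Endpoint t = 89/8: the n-th term does not approach 0; divergence by the term test.
Endpoint t = -9/8: the n-th term does not approach 0; divergence by the term test.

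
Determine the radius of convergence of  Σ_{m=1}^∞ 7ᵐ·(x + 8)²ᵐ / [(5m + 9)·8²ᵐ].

R = 8√7/7

Apply the ratio test: |a_{m+1}| / |a_m| = [(5m + 9)/(5(m+1) + 9)] · 7/64, which tends to 7/64 as m → ∞.
Since the exponent of (x + 8) increases by 2 each term, convergence requires |x + 8|² < 64/7, hence R = 8√7/7.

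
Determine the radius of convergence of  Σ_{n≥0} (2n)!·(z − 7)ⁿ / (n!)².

R = 1/4

The ratio of consecutive coefficients is (2n+1)·(2n+2)/(n+1)² → 4.
Hence the series converges for |z − 7| < 1/(4) = 1/4, so the radius of convergence is 1/4.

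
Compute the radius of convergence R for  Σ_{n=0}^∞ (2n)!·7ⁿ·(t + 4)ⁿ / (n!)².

R = 1/28

By the ratio test, |a_{n+1}/a_n| = (2n+1)·(2n+2)/(n+1)² · 7 → 28.
The series converges when 28 · |t + 4| < 1, giving R = 1/28.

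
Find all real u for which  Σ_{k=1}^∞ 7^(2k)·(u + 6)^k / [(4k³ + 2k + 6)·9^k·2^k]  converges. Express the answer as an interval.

[-312/49, -276/49]

By the ratio test, |a_{k+1}/a_k| = [(4k³ + 2k + 6)/(4(k+1)³ + 2(k+1) + 6)] · 49/(9·2) → 49/18.
Hence the series converges for |u + 6| < 1/(49/18) = 18/49, so the radius of convergence is 18/49.
When u = -276/49, the series is dominated by a constant times Σ 1/k³, which converges (p = 3 > 1).
Check u = -312/49: the series is dominated by a constant times Σ 1/k³, which converges (p = 3 > 1).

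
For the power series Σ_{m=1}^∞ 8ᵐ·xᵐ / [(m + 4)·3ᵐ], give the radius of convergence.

R = 3/8

By the ratio test, |a_{m+1}/a_m| = [(m + 4)/((m+1) + 4)] · 8/3 → 8/3.
Thus R = 1/(8/3) = 3/8.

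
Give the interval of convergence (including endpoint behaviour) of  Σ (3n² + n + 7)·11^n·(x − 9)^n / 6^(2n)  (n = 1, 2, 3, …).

Apply the ratio test: |a_{n+1}| / |a_n| = [(3(n+1)² + (n+1) + 7)/(3n² + n + 7)] · 11/36, which tends to 11/36 as n → ∞.
The series converges when 11/36 · |x − 9| < 1, giving R = 36/11.
At x = 135/11: the n-th term does not approach 0; divergence by the term test.
When x = 63/11, the terms have absolute value of order n², which does not tend to 0, so the series diverges by the divergence test.

(63/11, 135/11)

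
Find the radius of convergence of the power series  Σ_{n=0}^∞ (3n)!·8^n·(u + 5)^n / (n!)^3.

R = 1/216

The ratio of consecutive coefficients is (3n+1)·(3n+2)·(3n+3)/(n+1)³ · 8 → 216.
The series converges when 216 · |u + 5| < 1, giving R = 1/216.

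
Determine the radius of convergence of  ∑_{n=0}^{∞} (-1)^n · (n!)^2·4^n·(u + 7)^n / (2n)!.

Apply the ratio test: |a_{n+1}| / |a_n| = (n+1)²/[(2n+1)·(2n+2)] · 4, which tends to 1 as n → ∞.
So the series converges when |u + 7| < 1 and diverges when |u + 7| > 1; R = 1.

R = 1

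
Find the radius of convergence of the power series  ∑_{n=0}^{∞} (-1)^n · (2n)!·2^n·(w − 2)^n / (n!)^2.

Ratio test: |a_{n+1}/a_n| = (2n+1)·(2n+2)/(n+1)² · 2 → 8 as n → ∞.
The series converges when 8 · |w − 2| < 1, giving R = 1/8.

R = 1/8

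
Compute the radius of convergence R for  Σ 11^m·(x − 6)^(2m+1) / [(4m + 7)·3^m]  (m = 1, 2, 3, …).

R = √33/11

Apply the ratio test: |a_{m+1}| / |a_m| = [(4m + 7)/(4(m+1) + 7)] · 11/3, which tends to 11/3 as m → ∞.
Successive powers of (x − 6) differ by 2, so the series converges when |x − 6|² · 11/3 < 1, i.e. |x − 6| < √(3/11). So R = √33/11.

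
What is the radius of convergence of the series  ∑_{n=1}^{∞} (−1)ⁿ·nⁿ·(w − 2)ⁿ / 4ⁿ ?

R = 0

Root test: |a_n|^(1/n) = n/4 → ∞.
Since the n-th root of |a_n| is unbounded, the series converges only at w = 2; R = 0.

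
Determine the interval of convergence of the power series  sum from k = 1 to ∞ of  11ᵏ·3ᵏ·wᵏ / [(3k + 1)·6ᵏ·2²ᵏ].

[-8/11, 8/11)

Ratio test: |a_{k+1}/a_k| = [(3k + 1)/(3(k+1) + 1)] · 11·3/(6·4) → 11/8 as k → ∞.
Thus R = 1/(11/8) = 8/11.
When w = 8/11, the terms behave like c/k; limit comparison with the harmonic series gives divergence.
Check w = -8/11: an alternating series whose terms decrease to 0 in absolute value, so it converges by the Leibniz criterion.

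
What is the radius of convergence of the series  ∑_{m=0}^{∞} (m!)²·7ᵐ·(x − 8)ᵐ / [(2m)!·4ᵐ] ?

R = 16/7

Ratio test: |a_{m+1}/a_m| = (m+1)²/[(2m+1)·(2m+2)] · 7/4 → 7/16 as m → ∞.
Hence the series converges for |x − 8| < 1/(7/16) = 16/7, so the radius of convergence is 16/7.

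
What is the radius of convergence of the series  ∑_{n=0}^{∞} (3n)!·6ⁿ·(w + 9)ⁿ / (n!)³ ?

The ratio of consecutive coefficients is (3n+1)·(3n+2)·(3n+3)/(n+1)³ · 6 → 162.
Hence the series converges for |w + 9| < 1/(162) = 1/162, so the radius of convergence is 1/162.

R = 1/162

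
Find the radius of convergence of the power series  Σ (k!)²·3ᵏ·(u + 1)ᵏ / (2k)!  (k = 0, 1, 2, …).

R = 4/3

The ratio of consecutive coefficients is (k+1)²/[(2k+1)·(2k+2)] · 3 → 3/4.
Hence the series converges for |u + 1| < 1/(3/4) = 4/3, so the radius of convergence is 4/3.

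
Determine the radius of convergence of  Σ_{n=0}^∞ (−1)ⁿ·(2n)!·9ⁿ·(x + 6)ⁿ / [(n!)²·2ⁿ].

R = 1/18

The ratio of consecutive coefficients is (2n+1)·(2n+2)/(n+1)² · 9/2 → 18.
Hence the series converges for |x + 6| < 1/(18) = 1/18, so the radius of convergence is 1/18.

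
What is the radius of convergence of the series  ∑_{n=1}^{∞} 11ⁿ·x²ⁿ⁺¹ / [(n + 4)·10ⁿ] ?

The ratio of consecutive coefficients is [(n + 4)/((n+1) + 4)] · 11/10 → 11/10.
Successive powers of x differ by 2, so the series converges when |x|² · 11/10 < 1, i.e. |x| < √(10/11). So R = √110/11.

R = √110/11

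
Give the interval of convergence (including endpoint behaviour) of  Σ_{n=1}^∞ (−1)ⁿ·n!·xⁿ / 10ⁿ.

The ratio of consecutive coefficients is (n+1) · 1/10 → ∞.
The ratio grows without bound, so the series diverges whenever x ≠ 0; it converges only at x = 0. R = 0.

{0}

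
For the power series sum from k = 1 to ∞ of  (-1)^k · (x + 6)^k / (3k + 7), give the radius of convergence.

By the ratio test, |a_{k+1}/a_k| = (3k + 7)/(3(k+1) + 7) → 1.
Convergence for |x + 6| < 1, so R = 1.

R = 1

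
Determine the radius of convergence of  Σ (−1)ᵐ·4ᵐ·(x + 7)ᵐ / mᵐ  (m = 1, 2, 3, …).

Root test: |a_m|^(1/m) = 4/m → 0.
Since the m-th root of |a_m| tends to 0, the series converges for all real x; R = ∞.

R = ∞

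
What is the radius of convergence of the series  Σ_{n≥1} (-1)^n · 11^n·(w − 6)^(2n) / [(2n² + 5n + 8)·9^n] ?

By the ratio test, |a_{n+1}/a_n| = [(2n² + 5n + 8)/(2(n+1)² + 5(n+1) + 8)] · 11/9 → 11/9.
Writing y = (w − 6)², the series in y has radius 9/11, so |w − 6| < √(9/11) and R = 3√11/11.

R = 3√11/11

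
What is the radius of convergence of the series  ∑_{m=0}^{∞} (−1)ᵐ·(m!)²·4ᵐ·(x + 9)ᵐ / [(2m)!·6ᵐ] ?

Apply the ratio test: |a_{m+1}| / |a_m| = (m+1)²/[(2m+1)·(2m+2)] · 4/6, which tends to 1/6 as m → ∞.
The series converges when 1/6 · |x + 9| < 1, giving R = 6.

R = 6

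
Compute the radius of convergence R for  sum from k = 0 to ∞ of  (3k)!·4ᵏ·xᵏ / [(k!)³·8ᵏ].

R = 2/27

By the ratio test, |a_{k+1}/a_k| = (3k+1)·(3k+2)·(3k+3)/(k+1)³ · 4/8 → 27/2.
Convergence for |x| · 27/2 < 1, i.e. |x| < 2/27. So R = 2/27.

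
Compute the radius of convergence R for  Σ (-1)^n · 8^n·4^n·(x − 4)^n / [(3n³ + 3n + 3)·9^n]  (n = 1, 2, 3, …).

By the ratio test, |a_{n+1}/a_n| = [(3n³ + 3n + 3)/(3(n+1)³ + 3(n+1) + 3)] · 8·4/9 → 32/9.
Convergence for |x − 4| · 32/9 < 1, i.e. |x − 4| < 9/32. So R = 9/32.

R = 9/32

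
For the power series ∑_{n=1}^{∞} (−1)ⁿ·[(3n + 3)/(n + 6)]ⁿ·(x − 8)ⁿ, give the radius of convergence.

R = 1/3

Root test: |a_n|^(1/n) = (3n + 3)/(n + 6) → 3.
Convergence for |x − 8| · 3 < 1, i.e. |x − 8| < 1/3. So R = 1/3.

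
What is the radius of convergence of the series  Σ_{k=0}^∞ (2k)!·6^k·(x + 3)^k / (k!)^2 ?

R = 1/24

The ratio of consecutive coefficients is (2k+1)·(2k+2)/(k+1)² · 6 → 24.
The series converges when 24 · |x + 3| < 1, giving R = 1/24.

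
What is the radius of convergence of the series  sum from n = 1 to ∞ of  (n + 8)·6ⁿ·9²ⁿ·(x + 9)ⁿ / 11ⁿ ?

R = 11/486

The ratio of consecutive coefficients is [((n+1) + 8)/(n + 8)] · 6·81/11 → 486/11.
Convergence for |x + 9| · 486/11 < 1, i.e. |x + 9| < 11/486. So R = 11/486.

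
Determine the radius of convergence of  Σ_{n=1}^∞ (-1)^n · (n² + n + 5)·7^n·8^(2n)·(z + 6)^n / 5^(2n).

Ratio test: |a_{n+1}/a_n| = [((n+1)² + (n+1) + 5)/(n² + n + 5)] · 7·64/25 → 448/25 as n → ∞.
Thus R = 1/(448/25) = 25/448.

R = 25/448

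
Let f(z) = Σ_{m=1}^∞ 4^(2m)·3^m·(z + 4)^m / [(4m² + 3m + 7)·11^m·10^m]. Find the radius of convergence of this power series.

Apply the ratio test: |a_{m+1}| / |a_m| = [(4m² + 3m + 7)/(4(m+1)² + 3(m+1) + 7)] · 16·3/(11·10), which tends to 24/55 as m → ∞.
Hence the series converges for |z + 4| < 1/(24/55) = 55/24, so the radius of convergence is 55/24.

R = 55/24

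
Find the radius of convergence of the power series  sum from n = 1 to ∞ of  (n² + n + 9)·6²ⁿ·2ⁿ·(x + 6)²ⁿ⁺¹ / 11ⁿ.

By the ratio test, |a_{n+1}/a_n| = [((n+1)² + (n+1) + 9)/(n² + n + 9)] · 36·2/11 → 72/11.
Since the exponent of (x + 6) increases by 2 each term, convergence requires |x + 6|² < 11/72, hence R = √22/12.

R = √22/12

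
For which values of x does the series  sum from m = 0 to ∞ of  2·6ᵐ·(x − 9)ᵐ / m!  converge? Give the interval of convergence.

(−∞, ∞)

Ratio test: |a_{m+1}/a_m| = 2/2 · 6 · 1/(m+1) → 0 as m → ∞.
The limit is 0, so the series converges for all x; R = ∞.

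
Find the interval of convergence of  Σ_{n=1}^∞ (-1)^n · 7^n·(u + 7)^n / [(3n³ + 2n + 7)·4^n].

By the ratio test, |a_{n+1}/a_n| = [(3n³ + 2n + 7)/(3(n+1)³ + 2(n+1) + 7)] · 7/4 → 7/4.
Thus R = 1/(7/4) = 4/7.
At u = -45/7: the terms are on the order of 1/n³, so the series converges absolutely by comparison with the p-series (p = 3 > 1).
At u = -53/7: the series is dominated by a constant times Σ 1/n³, which converges (p = 3 > 1).

[-53/7, -45/7]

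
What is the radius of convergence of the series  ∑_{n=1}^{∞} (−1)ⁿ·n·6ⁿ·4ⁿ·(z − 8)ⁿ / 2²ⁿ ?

Ratio test: |a_{n+1}/a_n| = [(n+1)/n] · 6·4/4 → 6 as n → ∞.
Thus R = 1/(6) = 1/6.

R = 1/6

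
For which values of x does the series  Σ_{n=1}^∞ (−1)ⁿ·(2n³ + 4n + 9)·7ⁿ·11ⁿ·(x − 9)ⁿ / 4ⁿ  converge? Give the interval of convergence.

The ratio of consecutive coefficients is [(2(n+1)³ + 4(n+1) + 9)/(2n³ + 4n + 9)] · 7·11/4 → 77/4.
Hence the series converges for |x − 9| < 1/(77/4) = 4/77, so the radius of convergence is 4/77.
Endpoint x = 697/77: the terms have absolute value of order n³, which does not tend to 0, so the series diverges by the divergence test.
When x = 689/77, the n-th term does not approach 0; divergence by the term test.

(689/77, 697/77)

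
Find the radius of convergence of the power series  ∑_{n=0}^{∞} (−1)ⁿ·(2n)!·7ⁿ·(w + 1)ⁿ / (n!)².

By the ratio test, |a_{n+1}/a_n| = (2n+1)·(2n+2)/(n+1)² · 7 → 28.
The series converges when 28 · |w + 1| < 1, giving R = 1/28.

R = 1/28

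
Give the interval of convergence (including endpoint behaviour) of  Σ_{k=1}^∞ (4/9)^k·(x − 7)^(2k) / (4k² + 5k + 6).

The ratio of consecutive coefficients is [(4k² + 5k + 6)/(4(k+1)² + 5(k+1) + 6)] · 4/9 → 4/9.
Writing y = (x − 7)², the series in y has radius 9/4, so |x − 7| < √(9/4) = 3/2 and R = 3/2.
At x = 17/2: the terms are on the order of 1/k², so the series converges absolutely by comparison with the p-series (p = 2 > 1).
Endpoint x = 11/2: the series is dominated by a constant times Σ 1/k², which converges (p = 2 > 1).

[11/2, 17/2]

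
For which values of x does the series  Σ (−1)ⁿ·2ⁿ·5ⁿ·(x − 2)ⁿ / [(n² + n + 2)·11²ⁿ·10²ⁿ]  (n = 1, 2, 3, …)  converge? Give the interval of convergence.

[-1208, 1212]

Ratio test: |a_{n+1}/a_n| = [(n² + n + 2)/((n+1)² + (n+1) + 2)] · 2·5/(121·100) → 1/1210 as n → ∞.
Thus R = 1/(1/1210) = 1210.
At x = 1212: the terms are on the order of 1/n², so the series converges absolutely by comparison with the p-series (p = 2 > 1).
When x = -1208, the terms are on the order of 1/n², so the series converges absolutely by comparison with the p-series (p = 2 > 1).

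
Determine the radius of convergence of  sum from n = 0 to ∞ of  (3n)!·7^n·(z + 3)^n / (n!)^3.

R = 1/189

Apply the ratio test: |a_{n+1}| / |a_n| = (3n+1)·(3n+2)·(3n+3)/(n+1)³ · 7, which tends to 189 as n → ∞.
Hence the series converges for |z + 3| < 1/(189) = 1/189, so the radius of convergence is 1/189.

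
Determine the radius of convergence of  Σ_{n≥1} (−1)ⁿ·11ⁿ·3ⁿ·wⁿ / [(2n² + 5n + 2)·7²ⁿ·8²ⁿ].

R = 3136/33

The ratio of consecutive coefficients is [(2n² + 5n + 2)/(2(n+1)² + 5(n+1) + 2)] · 11·3/(49·64) → 33/3136.
Convergence for |w| · 33/3136 < 1, i.e. |w| < 3136/33. So R = 3136/33.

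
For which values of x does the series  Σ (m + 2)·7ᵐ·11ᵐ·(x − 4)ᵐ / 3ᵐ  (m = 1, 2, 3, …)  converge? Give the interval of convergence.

Apply the ratio test: |a_{m+1}| / |a_m| = [((m+1) + 2)/(m + 2)] · 7·11/3, which tends to 77/3 as m → ∞.
Hence the series converges for |x − 4| < 1/(77/3) = 3/77, so the radius of convergence is 3/77.
Check x = 311/77: the m-th term does not approach 0; divergence by the term test.
At x = 305/77: the m-th term does not approach 0; divergence by the term test.

(305/77, 311/77)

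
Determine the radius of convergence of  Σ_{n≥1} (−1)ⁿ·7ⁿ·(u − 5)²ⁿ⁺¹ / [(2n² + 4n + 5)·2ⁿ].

R = √14/7

Apply the ratio test: |a_{n+1}| / |a_n| = [(2n² + 4n + 5)/(2(n+1)² + 4(n+1) + 5)] · 7/2, which tends to 7/2 as n → ∞.
Successive powers of (u − 5) differ by 2, so the series converges when |u − 5|² · 7/2 < 1, i.e. |u − 5| < √(2/7). So R = √14/7.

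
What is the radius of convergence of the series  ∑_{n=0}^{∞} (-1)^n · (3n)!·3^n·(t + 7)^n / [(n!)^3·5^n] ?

R = 5/81

By the ratio test, |a_{n+1}/a_n| = (3n+1)·(3n+2)·(3n+3)/(n+1)³ · 3/5 → 81/5.
The series converges when 81/5 · |t + 7| < 1, giving R = 5/81.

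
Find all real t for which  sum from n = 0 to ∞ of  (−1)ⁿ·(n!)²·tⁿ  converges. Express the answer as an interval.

{0}

By the ratio test, |a_{n+1}/a_n| = (n+1)² → ∞.
Since the ratio → ∞, the series diverges for every t ≠ 0, and R = 0.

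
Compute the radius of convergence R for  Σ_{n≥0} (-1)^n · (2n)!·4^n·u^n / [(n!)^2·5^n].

R = 5/16

Apply the ratio test: |a_{n+1}| / |a_n| = (2n+1)·(2n+2)/(n+1)² · 4/5, which tends to 16/5 as n → ∞.
The series converges when 16/5 · |u| < 1, giving R = 5/16.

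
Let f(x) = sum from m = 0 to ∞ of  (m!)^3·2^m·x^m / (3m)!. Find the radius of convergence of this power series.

The ratio of consecutive coefficients is (m+1)³/[(3m+1)·(3m+2)·(3m+3)] · 2 → 2/27.
Hence the series converges for |x| < 1/(2/27) = 27/2, so the radius of convergence is 27/2.

R = 27/2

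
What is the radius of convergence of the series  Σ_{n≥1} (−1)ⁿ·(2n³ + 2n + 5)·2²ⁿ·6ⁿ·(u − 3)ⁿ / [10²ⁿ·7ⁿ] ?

R = 175/6

Apply the ratio test: |a_{n+1}| / |a_n| = [(2(n+1)³ + 2(n+1) + 5)/(2n³ + 2n + 5)] · 4·6/(100·7), which tends to 6/175 as n → ∞.
Convergence for |u − 3| · 6/175 < 1, i.e. |u − 3| < 175/6. So R = 175/6.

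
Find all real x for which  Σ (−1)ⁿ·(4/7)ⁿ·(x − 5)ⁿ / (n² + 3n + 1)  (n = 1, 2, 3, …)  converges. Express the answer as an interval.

The ratio of consecutive coefficients is [(n² + 3n + 1)/((n+1)² + 3(n+1) + 1)] · 4/7 → 4/7.
Convergence for |x − 5| · 4/7 < 1, i.e. |x − 5| < 7/4. So R = 7/4.
At x = 27/4: the series is dominated by a constant times Σ 1/n², which converges (p = 2 > 1).
When x = 13/4, the series is dominated by a constant times Σ 1/n², which converges (p = 2 > 1).

[13/4, 27/4]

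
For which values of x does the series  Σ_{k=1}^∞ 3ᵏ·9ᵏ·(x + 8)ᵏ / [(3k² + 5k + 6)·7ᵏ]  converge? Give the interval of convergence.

The ratio of consecutive coefficients is [(3k² + 5k + 6)/(3(k+1)² + 5(k+1) + 6)] · 3·9/7 → 27/7.
Thus R = 1/(27/7) = 7/27.
Endpoint x = -209/27: absolute convergence follows by limit comparison with Σ 1/k².
Endpoint x = -223/27: the series is dominated by a constant times Σ 1/k², which converges (p = 2 > 1).

[-223/27, -209/27]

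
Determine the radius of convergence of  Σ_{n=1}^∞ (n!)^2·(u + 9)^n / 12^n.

Apply the ratio test: |a_{n+1}| / |a_n| = (n+1)² · 1/12, which tends to ∞ as n → ∞.
The terms grow without bound for any (u + 9) ≠ 0, so R = 0 (convergence only at u = -9).

R = 0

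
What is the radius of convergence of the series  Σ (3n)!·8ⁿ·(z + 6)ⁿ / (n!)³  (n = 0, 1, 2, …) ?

R = 1/216

The ratio of consecutive coefficients is (3n+1)·(3n+2)·(3n+3)/(n+1)³ · 8 → 216.
The series converges when 216 · |z + 6| < 1, giving R = 1/216.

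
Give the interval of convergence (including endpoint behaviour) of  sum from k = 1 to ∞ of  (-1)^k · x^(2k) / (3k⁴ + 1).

[-1, 1]

Apply the ratio test: |a_{k+1}| / |a_k| = (3k⁴ + 1)/(3(k+1)⁴ + 1), which tends to 1 as k → ∞.
Successive powers of x differ by 2, so the series converges when |x|² · 1 < 1, i.e. |x| < √(1) = 1. So R = 1.
At x = 1: absolute convergence follows by limit comparison with Σ 1/k⁴.
Check x = -1: the series is dominated by a constant times Σ 1/k⁴, which converges (p = 4 > 1).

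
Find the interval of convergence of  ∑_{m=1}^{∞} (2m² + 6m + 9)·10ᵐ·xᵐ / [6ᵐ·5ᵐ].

(-3, 3)

Ratio test: |a_{m+1}/a_m| = [(2(m+1)² + 6(m+1) + 9)/(2m² + 6m + 9)] · 10/(6·5) → 1/3 as m → ∞.
Hence the series converges for |x| < 1/(1/3) = 3, so the radius of convergence is 3.
At x = 3: the terms have absolute value of order m², which does not tend to 0, so the series diverges by the divergence test.
When x = -3, the m-th term does not approach 0; divergence by the term test.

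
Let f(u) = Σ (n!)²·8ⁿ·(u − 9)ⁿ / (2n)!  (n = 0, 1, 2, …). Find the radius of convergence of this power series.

R = 1/2

The ratio of consecutive coefficients is (n+1)²/[(2n+1)·(2n+2)] · 8 → 2.
The series converges when 2 · |u − 9| < 1, giving R = 1/2.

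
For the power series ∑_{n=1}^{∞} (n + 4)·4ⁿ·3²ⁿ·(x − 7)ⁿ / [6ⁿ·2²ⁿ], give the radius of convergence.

R = 2/3

Ratio test: |a_{n+1}/a_n| = [((n+1) + 4)/(n + 4)] · 4·9/(6·4) → 3/2 as n → ∞.
Thus R = 1/(3/2) = 2/3.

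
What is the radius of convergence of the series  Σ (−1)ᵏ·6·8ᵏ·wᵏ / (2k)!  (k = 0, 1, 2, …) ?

R = ∞

Apply the ratio test: |a_{k+1}| / |a_k| = 6/6 · 8 · 1/[(2k+1)·(2k+2)], which tends to 0 as k → ∞.
Since the limit is 0 < 1 for every w, the series converges on all of ℝ and R = ∞.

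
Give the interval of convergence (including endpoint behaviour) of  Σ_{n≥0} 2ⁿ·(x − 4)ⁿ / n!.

The ratio of consecutive coefficients is 2 · 1/(n+1) → 0.
The limit is 0, so the series converges for all x; R = ∞.

(−∞, ∞)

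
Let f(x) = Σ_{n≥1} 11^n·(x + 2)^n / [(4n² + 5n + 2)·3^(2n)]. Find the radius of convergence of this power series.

R = 9/11

Apply the ratio test: |a_{n+1}| / |a_n| = [(4n² + 5n + 2)/(4(n+1)² + 5(n+1) + 2)] · 11/9, which tends to 11/9 as n → ∞.
Thus R = 1/(11/9) = 9/11.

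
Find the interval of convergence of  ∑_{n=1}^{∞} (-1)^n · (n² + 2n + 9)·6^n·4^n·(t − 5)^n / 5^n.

Apply the ratio test: |a_{n+1}| / |a_n| = [((n+1)² + 2(n+1) + 9)/(n² + 2n + 9)] · 6·4/5, which tends to 24/5 as n → ∞.
The series converges when 24/5 · |t − 5| < 1, giving R = 5/24.
Endpoint t = 125/24: the terms do not tend to 0, so the series diverges.
Endpoint t = 115/24: the terms do not tend to 0, so the series diverges.

(115/24, 125/24)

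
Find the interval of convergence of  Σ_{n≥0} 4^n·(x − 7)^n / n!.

(−∞, ∞)

The ratio of consecutive coefficients is 4 · 1/(n+1) → 0.
Since the limit is 0 < 1 for every x, the series converges on all of ℝ and R = ∞.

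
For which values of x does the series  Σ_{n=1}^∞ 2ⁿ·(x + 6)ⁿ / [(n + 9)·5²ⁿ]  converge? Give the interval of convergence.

The ratio of consecutive coefficients is [(n + 9)/((n+1) + 9)] · 2/25 → 2/25.
Hence the series converges for |x + 6| < 1/(2/25) = 25/2, so the radius of convergence is 25/2.
Endpoint x = 13/2: the terms behave like c/n; limit comparison with the harmonic series gives divergence.
Endpoint x = -37/2: an alternating series whose terms decrease to 0 in absolute value, so it converges by the Leibniz criterion.

[-37/2, 13/2)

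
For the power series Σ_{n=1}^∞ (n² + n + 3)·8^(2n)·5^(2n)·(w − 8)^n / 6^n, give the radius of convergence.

R = 3/800

By the ratio test, |a_{n+1}/a_n| = [((n+1)² + (n+1) + 3)/(n² + n + 3)] · 64·25/6 → 800/3.
The series converges when 800/3 · |w − 8| < 1, giving R = 3/800.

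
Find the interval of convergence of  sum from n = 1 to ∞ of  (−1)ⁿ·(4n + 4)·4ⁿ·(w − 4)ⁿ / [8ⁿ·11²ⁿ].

The ratio of consecutive coefficients is [(4(n+1) + 4)/(4n + 4)] · 4/(8·121) → 1/242.
Hence the series converges for |w − 4| < 1/(1/242) = 242, so the radius of convergence is 242.
At w = 246: the terms do not tend to 0, so the series diverges.
When w = -238, the terms have absolute value of order n, which does not tend to 0, so the series diverges by the divergence test.

(-238, 246)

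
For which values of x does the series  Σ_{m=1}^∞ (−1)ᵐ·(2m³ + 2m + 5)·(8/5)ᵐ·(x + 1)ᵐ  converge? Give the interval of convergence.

(-13/8, -3/8)

Apply the ratio test: |a_{m+1}| / |a_m| = [(2(m+1)³ + 2(m+1) + 5)/(2m³ + 2m + 5)] · 8/5, which tends to 8/5 as m → ∞.
The series converges when 8/5 · |x + 1| < 1, giving R = 5/8.
At x = -3/8: the terms have absolute value of order m³, which does not tend to 0, so the series diverges by the divergence test.
At x = -13/8: the terms do not tend to 0, so the series diverges.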